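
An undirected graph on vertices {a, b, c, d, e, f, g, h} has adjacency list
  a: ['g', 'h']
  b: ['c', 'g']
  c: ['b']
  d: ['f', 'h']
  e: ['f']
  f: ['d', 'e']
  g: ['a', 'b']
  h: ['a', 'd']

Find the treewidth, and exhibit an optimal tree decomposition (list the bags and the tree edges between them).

Treewidth 1.
Bags: B1 = {b, c}  B2 = {b, g}  B3 = {a, g}  B4 = {a, h}  B5 = {d, h}  B6 = {d, f}  B7 = {e, f}
Tree: B1–B2, B2–B3, B3–B4, B4–B5, B5–B6, B6–B7

The largest bag has 2 vertices, giving width 1; this decomposition certifies tw(G) ≤ 1. Since G has at least one edge (e.g. c–b), it is not an edgeless graph, so tw(G) ≥ 1. Therefore the treewidth is 1.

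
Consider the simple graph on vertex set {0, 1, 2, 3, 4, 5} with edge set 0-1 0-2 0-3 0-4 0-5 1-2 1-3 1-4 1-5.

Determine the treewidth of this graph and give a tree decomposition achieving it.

Treewidth 2.
One such decomposition:
Bags: B1 = {0, 1, 3}  B2 = {0, 1, 5}  B3 = {0, 1, 2}  B4 = {0, 1, 4}
Tree: B1–B2, B2–B3, B3–B4

The largest bag has 3 vertices, giving width 2; this decomposition certifies tw(G) ≤ 2. Conversely, {0, 1, 2} is a clique of size 3, and the vertices of any clique must share a bag in every tree decomposition; so some bag has ≥ 3 vertices and tw(G) ≥ 2. Therefore the treewidth is 2.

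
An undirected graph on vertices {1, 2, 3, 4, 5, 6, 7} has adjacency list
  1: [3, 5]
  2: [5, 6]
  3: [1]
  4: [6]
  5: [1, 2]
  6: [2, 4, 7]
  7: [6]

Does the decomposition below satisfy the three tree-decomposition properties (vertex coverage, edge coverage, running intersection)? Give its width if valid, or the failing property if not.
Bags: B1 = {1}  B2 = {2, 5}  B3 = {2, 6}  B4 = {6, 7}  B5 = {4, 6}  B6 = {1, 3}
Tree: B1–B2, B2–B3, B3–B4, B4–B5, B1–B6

A tree decomposition must satisfy three properties: every vertex lies in some bag; for every edge, both endpoints lie together in some bag; and for every vertex, the bags containing it form a connected subtree. Here edge (5,1) lies in no bag, so the decomposition is invalid.

No — edge (5,1) lies in no bag.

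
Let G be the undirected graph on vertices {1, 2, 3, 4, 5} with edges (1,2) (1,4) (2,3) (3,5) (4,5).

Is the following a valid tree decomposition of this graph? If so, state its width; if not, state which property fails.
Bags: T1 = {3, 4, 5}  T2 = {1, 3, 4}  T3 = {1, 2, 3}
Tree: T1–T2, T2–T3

Yes; width 2.

Every vertex of G appears in some bag (union = {1, 2, 3, 4, 5}); every edge is covered by a bag; and for each vertex v the set of bags containing v is connected in the bag tree. The decomposition is therefore valid. The largest bag has 3 vertices, so the width is 2.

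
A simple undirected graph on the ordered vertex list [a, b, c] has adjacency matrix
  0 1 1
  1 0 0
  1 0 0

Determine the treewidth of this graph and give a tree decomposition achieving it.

Every bag has size at most 2, so the width is 2 − 1 = 1 and tw(G) ≤ 1. Since G has at least one edge (e.g. b–a), it is not an edgeless graph, so tw(G) ≥ 1. Therefore the treewidth is 1.

Treewidth 1.
One such decomposition:
Bags: B1 = {a, b}  B2 = {a, c}
Tree: B1–B2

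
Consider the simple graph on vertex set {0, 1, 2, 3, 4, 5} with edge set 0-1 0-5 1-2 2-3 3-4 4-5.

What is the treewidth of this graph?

A width-2 tree decomposition is:
Bags: B1 = {0, 1, 5}  B2 = {1, 2, 5}  B3 = {2, 3, 5}  B4 = {3, 4, 5}
Tree: B1–B2, B2–B3, B3–B4
The largest bag has 3 vertices, giving width 2; this decomposition certifies tw(G) ≤ 2. Since 5–0–1–2–3–4–5 is a cycle in G, G is not acyclic. Forests are exactly the graphs of treewidth ≤ 1, so tw(G) ≥ 2. Hence tw(G) = 2 exactly.

2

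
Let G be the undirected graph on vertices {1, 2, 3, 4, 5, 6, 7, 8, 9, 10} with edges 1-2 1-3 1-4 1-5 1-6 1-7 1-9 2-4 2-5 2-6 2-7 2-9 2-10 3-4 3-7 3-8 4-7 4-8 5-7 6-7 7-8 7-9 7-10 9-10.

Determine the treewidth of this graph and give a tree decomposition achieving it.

Each bag holds 4 vertices, so the decomposition has width 3, which upper-bounds the treewidth. On the other hand G contains the 4-clique {3, 4, 7, 8}. A clique must lie in a single bag of any decomposition, so no decomposition can have width below 3. The upper and lower bounds meet at 3, so that is the treewidth.

Treewidth 3.
One such decomposition:
Bags: B1 = {1, 2, 4, 7}  B2 = {1, 2, 5, 7}  B3 = {1, 3, 4, 7}  B4 = {1, 2, 7, 9}  B5 = {1, 2, 6, 7}  B6 = {2, 7, 9, 10}  B7 = {3, 4, 7, 8}
Tree: B1–B2, B1–B3, B2–B4, B1–B5, B4–B6, B3–B7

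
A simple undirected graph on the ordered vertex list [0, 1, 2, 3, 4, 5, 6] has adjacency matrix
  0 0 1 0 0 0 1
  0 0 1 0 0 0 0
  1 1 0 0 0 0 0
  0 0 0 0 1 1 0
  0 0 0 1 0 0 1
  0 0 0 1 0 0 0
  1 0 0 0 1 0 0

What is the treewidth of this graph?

1

A width-1 tree decomposition is:
Bags: B1 = {3, 5}  B2 = {3, 4}  B3 = {4, 6}  B4 = {0, 6}  B5 = {0, 2}  B6 = {1, 2}
Tree: B1–B2, B2–B3, B3–B4, B4–B5, B5–B6
Each bag holds 2 vertices, so the decomposition has width 1, which upper-bounds the treewidth. Any graph with an edge has treewidth ≥ 1, and G has the edge 5–3. Hence tw(G) = 1 exactly.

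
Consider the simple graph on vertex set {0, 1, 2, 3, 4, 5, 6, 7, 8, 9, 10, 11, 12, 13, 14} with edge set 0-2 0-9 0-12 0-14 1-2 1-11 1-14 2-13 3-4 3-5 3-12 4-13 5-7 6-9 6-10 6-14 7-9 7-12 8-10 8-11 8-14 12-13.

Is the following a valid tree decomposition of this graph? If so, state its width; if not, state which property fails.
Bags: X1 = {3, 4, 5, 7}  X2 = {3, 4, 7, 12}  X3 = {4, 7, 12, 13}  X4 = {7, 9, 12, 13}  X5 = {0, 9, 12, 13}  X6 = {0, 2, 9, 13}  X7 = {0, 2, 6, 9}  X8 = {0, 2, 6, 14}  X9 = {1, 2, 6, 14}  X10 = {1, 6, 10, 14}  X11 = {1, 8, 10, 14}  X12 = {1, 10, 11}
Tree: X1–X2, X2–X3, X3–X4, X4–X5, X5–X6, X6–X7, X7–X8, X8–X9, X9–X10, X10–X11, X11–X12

A tree decomposition must satisfy three properties: every vertex lies in some bag; for every edge, both endpoints lie together in some bag; and for every vertex, the bags containing it form a connected subtree. Here edge (8,11) lies in no bag, so the decomposition is invalid.

No — edge (8,11) lies in no bag.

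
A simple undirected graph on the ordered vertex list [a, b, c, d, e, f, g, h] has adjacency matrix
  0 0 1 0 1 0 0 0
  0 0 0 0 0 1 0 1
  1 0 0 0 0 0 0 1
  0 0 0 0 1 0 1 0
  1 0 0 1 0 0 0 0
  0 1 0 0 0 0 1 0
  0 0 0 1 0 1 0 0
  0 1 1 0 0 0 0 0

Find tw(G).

2

A width-2 tree decomposition is:
Bags: B1 = {a, c, e}  B2 = {c, e, h}  B3 = {b, e, h}  B4 = {b, e, f}  B5 = {e, f, g}  B6 = {d, e, g}
Tree: B1–B2, B2–B3, B3–B4, B4–B5, B5–B6
Each bag holds 3 vertices, so the decomposition has width 2, which upper-bounds the treewidth. Since e–a–c–h–b–f–g–d–e is a cycle in G, G is not acyclic. Forests are exactly the graphs of treewidth ≤ 1, so tw(G) ≥ 2. The upper and lower bounds meet at 2, so that is the treewidth.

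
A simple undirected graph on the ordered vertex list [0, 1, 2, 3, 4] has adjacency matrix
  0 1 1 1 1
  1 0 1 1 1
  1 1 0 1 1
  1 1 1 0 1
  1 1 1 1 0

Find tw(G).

A width-4 tree decomposition is:
Bags: B1 = {0, 1, 2, 3, 4}
Tree: (single bag)
A single bag containing all 5 vertices is trivially a valid decomposition of width 4. For the lower bound, the 5 vertices {0, 1, 2, 3, 4} are pairwise adjacent, and any tree decomposition puts a clique entirely inside one bag — forcing width ≥ 4. Hence tw(G) = 4 exactly.

4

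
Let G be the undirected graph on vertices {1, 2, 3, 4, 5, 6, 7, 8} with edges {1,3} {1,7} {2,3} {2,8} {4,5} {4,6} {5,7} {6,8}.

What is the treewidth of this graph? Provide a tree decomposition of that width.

Treewidth 2.
One such decomposition:
Bags: B1 = {2, 3, 8}  B2 = {3, 6, 8}  B3 = {3, 4, 6}  B4 = {3, 4, 5}  B5 = {3, 5, 7}  B6 = {1, 3, 7}
Tree: B1–B2, B2–B3, B3–B4, B4–B5, B5–B6

The largest bag has 3 vertices, giving width 2; this decomposition certifies tw(G) ≤ 2. Since 3–2–8–6–4–5–7–1–3 is a cycle in G, G is not acyclic. Forests are exactly the graphs of treewidth ≤ 1, so tw(G) ≥ 2. Combining the bounds, tw(G) = 2.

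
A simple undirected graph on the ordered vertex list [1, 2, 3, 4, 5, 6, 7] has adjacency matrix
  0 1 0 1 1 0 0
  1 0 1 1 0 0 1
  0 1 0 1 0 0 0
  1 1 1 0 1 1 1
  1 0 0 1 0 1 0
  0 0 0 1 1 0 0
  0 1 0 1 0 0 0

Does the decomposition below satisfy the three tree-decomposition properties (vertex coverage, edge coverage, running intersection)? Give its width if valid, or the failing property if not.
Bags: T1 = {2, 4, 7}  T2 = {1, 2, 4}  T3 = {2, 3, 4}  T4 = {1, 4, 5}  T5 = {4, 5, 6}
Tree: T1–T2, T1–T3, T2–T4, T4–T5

Yes; width 2.

Checking the three conditions: (i) the bags cover all of {1, 2, 3, 4, 5, 6, 7}; (ii) for each edge, some bag contains both endpoints; (iii) the bags containing any fixed vertex form a subtree. All hold, so the decomposition is valid with width 3 − 1 = 2.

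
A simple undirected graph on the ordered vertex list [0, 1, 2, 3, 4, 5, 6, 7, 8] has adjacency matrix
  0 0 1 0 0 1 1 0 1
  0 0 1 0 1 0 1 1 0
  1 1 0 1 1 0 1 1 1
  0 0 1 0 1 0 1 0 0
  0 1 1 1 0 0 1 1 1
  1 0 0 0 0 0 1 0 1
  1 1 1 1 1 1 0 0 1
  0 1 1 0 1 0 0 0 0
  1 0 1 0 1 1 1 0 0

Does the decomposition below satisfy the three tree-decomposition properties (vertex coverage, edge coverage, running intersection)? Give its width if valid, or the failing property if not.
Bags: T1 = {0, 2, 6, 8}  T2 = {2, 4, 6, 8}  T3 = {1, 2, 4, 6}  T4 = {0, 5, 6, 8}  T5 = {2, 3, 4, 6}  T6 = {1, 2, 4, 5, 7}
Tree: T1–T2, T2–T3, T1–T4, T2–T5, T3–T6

No — bags containing vertex 5 are not connected in the tree.

A tree decomposition must satisfy three properties: every vertex lies in some bag; for every edge, both endpoints lie together in some bag; and for every vertex, the bags containing it form a connected subtree. Here bags containing vertex 5 are not connected in the tree, so the decomposition is invalid.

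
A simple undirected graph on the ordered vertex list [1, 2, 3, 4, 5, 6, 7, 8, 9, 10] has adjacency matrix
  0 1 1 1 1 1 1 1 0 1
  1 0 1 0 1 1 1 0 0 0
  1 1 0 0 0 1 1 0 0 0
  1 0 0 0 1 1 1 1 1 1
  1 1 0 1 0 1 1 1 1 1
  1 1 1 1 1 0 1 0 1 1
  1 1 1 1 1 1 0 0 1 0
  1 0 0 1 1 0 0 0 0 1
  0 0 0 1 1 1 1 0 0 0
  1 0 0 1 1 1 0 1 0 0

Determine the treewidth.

A width-4 tree decomposition is:
Bags: B1 = {1, 2, 5, 6, 7}  B2 = {1, 4, 5, 6, 7}  B3 = {4, 5, 6, 7, 9}  B4 = {1, 4, 5, 6, 10}  B5 = {1, 4, 5, 8, 10}  B6 = {1, 2, 3, 6, 7}
Tree: B1–B2, B2–B3, B2–B4, B4–B5, B1–B6
Each bag holds 5 vertices, so the decomposition has width 4, which upper-bounds the treewidth. On the other hand G contains the 5-clique {1, 2, 3, 6, 7}. A clique must lie in a single bag of any decomposition, so no decomposition can have width below 4. Therefore the treewidth is 4.

4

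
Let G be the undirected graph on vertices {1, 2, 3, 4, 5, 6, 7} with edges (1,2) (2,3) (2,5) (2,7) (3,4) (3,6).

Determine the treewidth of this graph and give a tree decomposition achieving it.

Treewidth 1.
One optimal decomposition is:
Bags: B1 = {2, 3}  B2 = {2, 5}  B3 = {1, 2}  B4 = {3, 6}  B5 = {3, 4}  B6 = {2, 7}
Tree: B1–B2, B1–B3, B1–B4, B1–B5, B1–B6

Every bag has size at most 2, so the width is 2 − 1 = 1 and tw(G) ≤ 1. G has an edge, so its treewidth is at least 1. Combining the bounds, tw(G) = 1.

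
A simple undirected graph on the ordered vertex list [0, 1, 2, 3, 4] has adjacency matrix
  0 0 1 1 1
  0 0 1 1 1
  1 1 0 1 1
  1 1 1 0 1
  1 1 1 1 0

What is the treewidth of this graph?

3

A width-3 tree decomposition is:
Bags: B1 = {0, 2, 3, 4}  B2 = {1, 2, 3, 4}
Tree: B1–B2
The largest bag has 4 vertices, giving width 3; this decomposition certifies tw(G) ≤ 3. Conversely, {0, 2, 3, 4} is a clique of size 4, and the vertices of any clique must share a bag in every tree decomposition; so some bag has ≥ 4 vertices and tw(G) ≥ 3. Combining the bounds, tw(G) = 3.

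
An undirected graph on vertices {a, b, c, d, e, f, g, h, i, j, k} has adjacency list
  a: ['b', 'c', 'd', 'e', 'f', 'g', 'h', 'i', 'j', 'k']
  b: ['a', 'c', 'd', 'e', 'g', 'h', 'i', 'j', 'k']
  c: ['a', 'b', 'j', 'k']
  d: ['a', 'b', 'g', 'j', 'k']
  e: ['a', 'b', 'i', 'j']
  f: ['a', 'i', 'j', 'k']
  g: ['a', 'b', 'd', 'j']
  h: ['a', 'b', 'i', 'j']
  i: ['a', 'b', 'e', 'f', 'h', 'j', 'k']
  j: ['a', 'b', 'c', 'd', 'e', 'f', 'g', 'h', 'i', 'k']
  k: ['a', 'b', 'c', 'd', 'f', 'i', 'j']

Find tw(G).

4

A width-4 tree decomposition is:
Bags: B1 = {a, f, i, j, k}  B2 = {a, b, i, j, k}  B3 = {a, b, e, i, j}  B4 = {a, b, d, j, k}  B5 = {a, b, h, i, j}  B6 = {a, b, c, j, k}  B7 = {a, b, d, g, j}
Tree: B1–B2, B2–B3, B2–B4, B2–B5, B4–B6, B4–B7
Every bag has size at most 5, so the width is 5 − 1 = 4 and tw(G) ≤ 4. For the lower bound, the 5 vertices {a, f, i, j, k} are pairwise adjacent, and any tree decomposition puts a clique entirely inside one bag — forcing width ≥ 4. The upper and lower bounds meet at 4, so that is the treewidth.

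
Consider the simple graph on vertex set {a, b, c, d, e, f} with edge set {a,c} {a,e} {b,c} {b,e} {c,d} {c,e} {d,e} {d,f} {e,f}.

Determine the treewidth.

A width-2 tree decomposition is:
Bags: B1 = {a, c, e}  B2 = {c, d, e}  B3 = {d, e, f}  B4 = {b, c, e}
Tree: B1–B2, B2–B3, B2–B4
The largest bag has 3 vertices, giving width 2; this decomposition certifies tw(G) ≤ 2. On the other hand G contains the 3-clique {c, d, e}. A clique must lie in a single bag of any decomposition, so no decomposition can have width below 2. Therefore the treewidth is 2.

2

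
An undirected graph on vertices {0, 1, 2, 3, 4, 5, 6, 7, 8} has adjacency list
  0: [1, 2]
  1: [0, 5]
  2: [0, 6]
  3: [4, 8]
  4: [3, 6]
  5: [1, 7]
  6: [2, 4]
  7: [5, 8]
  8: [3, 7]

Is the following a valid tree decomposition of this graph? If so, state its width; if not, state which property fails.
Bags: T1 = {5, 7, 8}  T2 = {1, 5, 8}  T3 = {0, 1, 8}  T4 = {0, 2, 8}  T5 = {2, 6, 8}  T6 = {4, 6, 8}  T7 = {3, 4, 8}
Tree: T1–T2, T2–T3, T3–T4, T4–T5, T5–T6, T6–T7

Yes; width 2.

Checking the three conditions: (i) the bags cover all of {0, 1, 2, 3, 4, 5, 6, 7, 8}; (ii) for each edge, some bag contains both endpoints; (iii) the bags containing any fixed vertex form a subtree. All hold, so the decomposition is valid with width 3 − 1 = 2.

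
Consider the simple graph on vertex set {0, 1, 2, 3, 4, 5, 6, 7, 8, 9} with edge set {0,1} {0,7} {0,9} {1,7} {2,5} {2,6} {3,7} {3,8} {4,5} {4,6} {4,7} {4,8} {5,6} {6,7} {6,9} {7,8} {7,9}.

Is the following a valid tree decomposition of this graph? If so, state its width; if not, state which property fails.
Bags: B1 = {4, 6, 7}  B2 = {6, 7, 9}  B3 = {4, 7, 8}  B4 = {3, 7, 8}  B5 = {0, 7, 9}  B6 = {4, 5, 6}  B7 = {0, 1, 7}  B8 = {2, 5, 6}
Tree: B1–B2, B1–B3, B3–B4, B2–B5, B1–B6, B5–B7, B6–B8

Yes; width 2.

Every vertex of G appears in some bag (union = {0, 1, 2, 3, 4, 5, 6, 7, 8, 9}); every edge is covered by a bag; and for each vertex v the set of bags containing v is connected in the bag tree. The decomposition is therefore valid. The largest bag has 3 vertices, so the width is 2.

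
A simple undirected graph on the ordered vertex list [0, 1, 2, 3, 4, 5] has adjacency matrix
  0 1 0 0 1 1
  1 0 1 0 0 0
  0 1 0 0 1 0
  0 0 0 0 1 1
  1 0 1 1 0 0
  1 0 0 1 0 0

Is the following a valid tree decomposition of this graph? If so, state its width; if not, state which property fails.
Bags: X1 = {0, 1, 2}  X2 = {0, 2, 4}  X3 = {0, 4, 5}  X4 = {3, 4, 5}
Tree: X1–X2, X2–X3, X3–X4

Yes; width 2.

Checking the three conditions: (i) the bags cover all of {0, 1, 2, 3, 4, 5}; (ii) for each edge, some bag contains both endpoints; (iii) the bags containing any fixed vertex form a subtree. All hold, so the decomposition is valid with width 3 − 1 = 2.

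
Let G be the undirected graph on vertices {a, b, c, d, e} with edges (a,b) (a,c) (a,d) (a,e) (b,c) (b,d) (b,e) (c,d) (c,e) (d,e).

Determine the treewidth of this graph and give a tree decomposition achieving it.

Treewidth 4.
One such decomposition:
Bags: B1 = {a, b, c, d, e}
Tree: (single bag)

A single bag containing all 5 vertices is trivially a valid decomposition of width 4. For the lower bound, the 5 vertices {a, b, c, d, e} are pairwise adjacent, and any tree decomposition puts a clique entirely inside one bag — forcing width ≥ 4. Therefore the treewidth is 4.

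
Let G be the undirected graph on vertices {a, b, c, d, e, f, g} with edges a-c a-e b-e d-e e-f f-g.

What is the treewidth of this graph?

1

A width-1 tree decomposition is:
Bags: B1 = {f, g}  B2 = {e, f}  B3 = {a, e}  B4 = {b, e}  B5 = {d, e}  B6 = {a, c}
Tree: B1–B2, B2–B3, B3–B4, B2–B5, B3–B6
Every bag has size at most 2, so the width is 2 − 1 = 1 and tw(G) ≤ 1. G has an edge, so its treewidth is at least 1. Combining the bounds, tw(G) = 1.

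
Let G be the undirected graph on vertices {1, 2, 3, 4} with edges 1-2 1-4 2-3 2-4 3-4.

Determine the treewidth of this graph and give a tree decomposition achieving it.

Treewidth 2.
One optimal decomposition is:
Bags: B1 = {2, 3, 4}  B2 = {1, 2, 4}
Tree: B1–B2

The largest bag has 3 vertices, giving width 2; this decomposition certifies tw(G) ≤ 2. Conversely, {1, 2, 4} is a clique of size 3, and the vertices of any clique must share a bag in every tree decomposition; so some bag has ≥ 3 vertices and tw(G) ≥ 2. The upper and lower bounds meet at 2, so that is the treewidth.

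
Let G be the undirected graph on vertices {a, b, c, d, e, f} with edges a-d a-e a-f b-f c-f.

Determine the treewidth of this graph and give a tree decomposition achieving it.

Treewidth 1.
One optimal decomposition is:
Bags: B1 = {a, d}  B2 = {a, f}  B3 = {a, e}  B4 = {b, f}  B5 = {c, f}
Tree: B1–B2, B2–B3, B2–B4, B4–B5

Each bag holds 2 vertices, so the decomposition has width 1, which upper-bounds the treewidth. G has an edge, so its treewidth is at least 1. Therefore the treewidth is 1.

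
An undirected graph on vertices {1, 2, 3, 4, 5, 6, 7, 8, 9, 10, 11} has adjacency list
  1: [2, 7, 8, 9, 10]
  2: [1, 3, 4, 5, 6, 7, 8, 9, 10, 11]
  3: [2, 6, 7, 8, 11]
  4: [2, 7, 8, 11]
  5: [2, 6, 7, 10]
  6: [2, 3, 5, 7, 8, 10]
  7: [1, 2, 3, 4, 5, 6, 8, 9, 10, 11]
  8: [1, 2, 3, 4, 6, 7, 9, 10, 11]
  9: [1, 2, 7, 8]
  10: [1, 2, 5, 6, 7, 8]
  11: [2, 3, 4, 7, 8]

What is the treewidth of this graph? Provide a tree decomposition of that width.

Each bag holds 5 vertices, so the decomposition has width 4, which upper-bounds the treewidth. For the lower bound, the 5 vertices {1, 2, 7, 8, 9} are pairwise adjacent, and any tree decomposition puts a clique entirely inside one bag — forcing width ≥ 4. The upper and lower bounds meet at 4, so that is the treewidth.

Treewidth 4.
Bags: B1 = {2, 6, 7, 8, 10}  B2 = {1, 2, 7, 8, 10}  B3 = {1, 2, 7, 8, 9}  B4 = {2, 3, 6, 7, 8}  B5 = {2, 3, 7, 8, 11}  B6 = {2, 4, 7, 8, 11}  B7 = {2, 5, 6, 7, 10}
Tree: B1–B2, B2–B3, B1–B4, B4–B5, B5–B6, B1–B7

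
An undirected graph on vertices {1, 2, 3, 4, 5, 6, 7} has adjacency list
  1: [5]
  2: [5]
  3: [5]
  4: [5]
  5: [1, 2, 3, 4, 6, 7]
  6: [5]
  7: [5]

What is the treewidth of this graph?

1

A width-1 tree decomposition is:
Bags: B1 = {3, 5}  B2 = {2, 5}  B3 = {5, 6}  B4 = {5, 7}  B5 = {4, 5}  B6 = {1, 5}
Tree: B1–B2, B1–B3, B1–B4, B2–B5, B1–B6
Every bag has size at most 2, so the width is 2 − 1 = 1 and tw(G) ≤ 1. Since G has at least one edge (e.g. 3–5), it is not an edgeless graph, so tw(G) ≥ 1. The upper and lower bounds meet at 1, so that is the treewidth.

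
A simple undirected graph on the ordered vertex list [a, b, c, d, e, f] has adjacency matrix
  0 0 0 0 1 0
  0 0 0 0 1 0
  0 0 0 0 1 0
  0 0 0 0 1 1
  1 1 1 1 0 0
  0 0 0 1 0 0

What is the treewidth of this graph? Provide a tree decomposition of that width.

Each bag holds 2 vertices, so the decomposition has width 1, which upper-bounds the treewidth. Any graph with an edge has treewidth ≥ 1, and G has the edge e–a. The upper and lower bounds meet at 1, so that is the treewidth.

Treewidth 1.
One optimal decomposition is:
Bags: B1 = {a, e}  B2 = {d, e}  B3 = {d, f}  B4 = {b, e}  B5 = {c, e}
Tree: B1–B2, B2–B3, B1–B4, B4–B5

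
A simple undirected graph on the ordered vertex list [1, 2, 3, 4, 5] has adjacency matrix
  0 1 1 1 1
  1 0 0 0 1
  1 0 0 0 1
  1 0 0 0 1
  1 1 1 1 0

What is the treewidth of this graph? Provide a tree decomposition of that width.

Each bag holds 3 vertices, so the decomposition has width 2, which upper-bounds the treewidth. For the lower bound, the 3 vertices {1, 2, 5} are pairwise adjacent, and any tree decomposition puts a clique entirely inside one bag — forcing width ≥ 2. Therefore the treewidth is 2.

Treewidth 2.
Bags: B1 = {1, 3, 5}  B2 = {1, 2, 5}  B3 = {1, 4, 5}
Tree: B1–B2, B1–B3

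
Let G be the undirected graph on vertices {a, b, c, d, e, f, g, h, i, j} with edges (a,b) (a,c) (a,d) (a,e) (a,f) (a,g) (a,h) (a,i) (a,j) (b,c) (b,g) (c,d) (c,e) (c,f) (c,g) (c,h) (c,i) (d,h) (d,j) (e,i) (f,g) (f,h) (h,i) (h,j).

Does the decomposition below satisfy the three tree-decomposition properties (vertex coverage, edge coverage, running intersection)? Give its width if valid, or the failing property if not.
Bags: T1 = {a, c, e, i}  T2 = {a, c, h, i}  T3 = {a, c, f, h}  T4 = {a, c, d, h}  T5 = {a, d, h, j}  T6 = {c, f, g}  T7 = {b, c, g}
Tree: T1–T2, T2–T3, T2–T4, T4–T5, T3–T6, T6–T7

A tree decomposition must satisfy three properties: every vertex lies in some bag; for every edge, both endpoints lie together in some bag; and for every vertex, the bags containing it form a connected subtree. Here edge (a,g) lies in no bag, so the decomposition is invalid.

No — edge (a,g) lies in no bag.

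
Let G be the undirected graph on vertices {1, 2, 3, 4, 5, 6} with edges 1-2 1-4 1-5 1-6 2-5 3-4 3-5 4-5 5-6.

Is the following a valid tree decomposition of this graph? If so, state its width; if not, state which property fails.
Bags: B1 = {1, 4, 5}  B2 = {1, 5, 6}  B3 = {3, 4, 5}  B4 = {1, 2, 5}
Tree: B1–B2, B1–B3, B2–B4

Yes; width 2.

Vertex coverage: the bags together contain {1, 2, 3, 4, 5, 6}, the full vertex set. Edge coverage: each edge of G has both endpoints in at least one bag. Running intersection: for every vertex, the bags containing it form a connected subtree. All three properties hold, so this is a valid tree decomposition of width max|bag| − 1 = 2, and hence tw(G) ≤ 2.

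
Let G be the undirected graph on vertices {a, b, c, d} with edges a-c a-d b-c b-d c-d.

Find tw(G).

2

A width-2 tree decomposition is:
Bags: B1 = {a, c, d}  B2 = {b, c, d}
Tree: B1–B2
The largest bag has 3 vertices, giving width 2; this decomposition certifies tw(G) ≤ 2. For the lower bound, the 3 vertices {a, c, d} are pairwise adjacent, and any tree decomposition puts a clique entirely inside one bag — forcing width ≥ 2. Hence tw(G) = 2 exactly.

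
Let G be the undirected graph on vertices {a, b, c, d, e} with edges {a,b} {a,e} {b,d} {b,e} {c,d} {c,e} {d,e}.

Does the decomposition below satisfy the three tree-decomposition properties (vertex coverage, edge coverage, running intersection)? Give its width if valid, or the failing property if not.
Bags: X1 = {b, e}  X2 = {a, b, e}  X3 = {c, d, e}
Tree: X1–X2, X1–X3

No — edge (d,b) lies in no bag.

A tree decomposition must satisfy three properties: every vertex lies in some bag; for every edge, both endpoints lie together in some bag; and for every vertex, the bags containing it form a connected subtree. Here edge (d,b) lies in no bag, so the decomposition is invalid.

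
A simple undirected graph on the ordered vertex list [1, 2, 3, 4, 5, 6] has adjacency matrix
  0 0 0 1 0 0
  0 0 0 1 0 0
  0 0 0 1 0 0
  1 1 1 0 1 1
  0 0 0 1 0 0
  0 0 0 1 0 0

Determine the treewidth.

A width-1 tree decomposition is:
Bags: B1 = {4, 6}  B2 = {1, 4}  B3 = {2, 4}  B4 = {4, 5}  B5 = {3, 4}
Tree: B1–B2, B1–B3, B2–B4, B4–B5
Every bag has size at most 2, so the width is 2 − 1 = 1 and tw(G) ≤ 1. G has an edge, so its treewidth is at least 1. The upper and lower bounds meet at 1, so that is the treewidth.

1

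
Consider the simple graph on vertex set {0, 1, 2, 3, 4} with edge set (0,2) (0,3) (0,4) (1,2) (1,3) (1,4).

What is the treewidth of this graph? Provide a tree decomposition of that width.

Treewidth 2.
Bags: B1 = {0, 1, 2}  B2 = {0, 1, 3}  B3 = {0, 1, 4}
Tree: B1–B2, B2–B3

The largest bag has 3 vertices, giving width 2; this decomposition certifies tw(G) ≤ 2. The edges 0–2–1–3–0 form a cycle, so G is not a tree and its treewidth is at least 2. Hence tw(G) = 2 exactly.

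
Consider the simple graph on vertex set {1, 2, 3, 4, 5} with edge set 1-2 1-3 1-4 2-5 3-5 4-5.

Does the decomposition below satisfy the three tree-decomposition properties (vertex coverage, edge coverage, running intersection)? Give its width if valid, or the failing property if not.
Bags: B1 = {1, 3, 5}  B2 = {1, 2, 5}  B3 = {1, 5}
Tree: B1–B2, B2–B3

No — vertex 4 appears in no bag.

A tree decomposition must satisfy three properties: every vertex lies in some bag; for every edge, both endpoints lie together in some bag; and for every vertex, the bags containing it form a connected subtree. Here vertex 4 appears in no bag, so the decomposition is invalid.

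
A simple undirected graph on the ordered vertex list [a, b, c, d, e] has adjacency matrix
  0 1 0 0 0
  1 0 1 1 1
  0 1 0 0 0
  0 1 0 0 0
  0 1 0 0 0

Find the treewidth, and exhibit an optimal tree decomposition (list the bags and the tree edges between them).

Treewidth 1.
One optimal decomposition is:
Bags: B1 = {b, c}  B2 = {b, d}  B3 = {b, e}  B4 = {a, b}
Tree: B1–B2, B2–B3, B1–B4

Each bag holds 2 vertices, so the decomposition has width 1, which upper-bounds the treewidth. G has an edge, so its treewidth is at least 1. The upper and lower bounds meet at 1, so that is the treewidth.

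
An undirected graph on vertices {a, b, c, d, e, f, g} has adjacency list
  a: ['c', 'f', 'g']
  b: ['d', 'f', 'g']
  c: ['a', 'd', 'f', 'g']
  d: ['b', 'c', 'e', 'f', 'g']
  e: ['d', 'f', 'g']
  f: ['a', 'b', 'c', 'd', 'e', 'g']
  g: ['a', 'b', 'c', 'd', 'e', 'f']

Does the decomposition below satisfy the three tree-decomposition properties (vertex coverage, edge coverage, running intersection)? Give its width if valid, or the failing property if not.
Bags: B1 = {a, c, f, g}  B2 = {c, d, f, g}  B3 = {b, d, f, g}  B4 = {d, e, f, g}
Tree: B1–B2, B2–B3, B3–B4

Vertex coverage: the bags together contain {a, b, c, d, e, f, g}, the full vertex set. Edge coverage: each edge of G has both endpoints in at least one bag. Running intersection: for every vertex, the bags containing it form a connected subtree. All three properties hold, so this is a valid tree decomposition of width max|bag| − 1 = 3, and hence tw(G) ≤ 3.

Yes; width 3.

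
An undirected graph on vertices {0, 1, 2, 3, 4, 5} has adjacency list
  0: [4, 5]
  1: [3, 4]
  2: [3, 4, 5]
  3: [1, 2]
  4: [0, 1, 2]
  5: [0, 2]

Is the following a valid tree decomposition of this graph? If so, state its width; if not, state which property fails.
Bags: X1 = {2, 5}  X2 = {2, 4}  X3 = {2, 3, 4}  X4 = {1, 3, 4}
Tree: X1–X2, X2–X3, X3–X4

A tree decomposition must satisfy three properties: every vertex lies in some bag; for every edge, both endpoints lie together in some bag; and for every vertex, the bags containing it form a connected subtree. Here vertex 0 appears in no bag, so the decomposition is invalid.

No — vertex 0 appears in no bag.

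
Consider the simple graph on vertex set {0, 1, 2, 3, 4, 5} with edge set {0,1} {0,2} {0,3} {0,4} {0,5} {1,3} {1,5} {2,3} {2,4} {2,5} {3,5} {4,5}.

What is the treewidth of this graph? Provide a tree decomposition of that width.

Treewidth 3.
One such decomposition:
Bags: B1 = {0, 1, 3, 5}  B2 = {0, 2, 3, 5}  B3 = {0, 2, 4, 5}
Tree: B1–B2, B2–B3

Each bag holds 4 vertices, so the decomposition has width 3, which upper-bounds the treewidth. For the lower bound, the 4 vertices {0, 1, 3, 5} are pairwise adjacent, and any tree decomposition puts a clique entirely inside one bag — forcing width ≥ 3. Hence tw(G) = 3 exactly.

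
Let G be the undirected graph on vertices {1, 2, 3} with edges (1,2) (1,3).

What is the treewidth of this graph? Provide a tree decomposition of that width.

Treewidth 1.
One optimal decomposition is:
Bags: B1 = {1, 3}  B2 = {1, 2}
Tree: B1–B2

Each bag holds 2 vertices, so the decomposition has width 1, which upper-bounds the treewidth. Any graph with an edge has treewidth ≥ 1, and G has the edge 1–3. Combining the bounds, tw(G) = 1.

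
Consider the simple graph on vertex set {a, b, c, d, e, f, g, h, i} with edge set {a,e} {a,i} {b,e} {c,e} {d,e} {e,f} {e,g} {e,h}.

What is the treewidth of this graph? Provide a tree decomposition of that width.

Each bag holds 2 vertices, so the decomposition has width 1, which upper-bounds the treewidth. Since G has at least one edge (e.g. e–a), it is not an edgeless graph, so tw(G) ≥ 1. Combining the bounds, tw(G) = 1.

Treewidth 1.
One optimal decomposition is:
Bags: B1 = {a, e}  B2 = {e, g}  B3 = {a, i}  B4 = {d, e}  B5 = {b, e}  B6 = {c, e}  B7 = {e, h}  B8 = {e, f}
Tree: B1–B2, B1–B3, B2–B4, B1–B5, B5–B6, B6–B7, B7–B8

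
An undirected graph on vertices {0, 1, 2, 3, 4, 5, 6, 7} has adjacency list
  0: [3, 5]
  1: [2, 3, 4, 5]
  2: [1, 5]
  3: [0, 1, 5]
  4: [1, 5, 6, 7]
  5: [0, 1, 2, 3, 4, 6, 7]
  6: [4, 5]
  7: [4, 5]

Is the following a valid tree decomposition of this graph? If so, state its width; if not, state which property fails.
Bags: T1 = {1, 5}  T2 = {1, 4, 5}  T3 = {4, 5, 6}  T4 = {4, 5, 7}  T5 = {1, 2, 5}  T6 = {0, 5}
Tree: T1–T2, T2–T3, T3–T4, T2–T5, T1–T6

A tree decomposition must satisfy three properties: every vertex lies in some bag; for every edge, both endpoints lie together in some bag; and for every vertex, the bags containing it form a connected subtree. Here vertex 3 appears in no bag, so the decomposition is invalid.

No — vertex 3 appears in no bag.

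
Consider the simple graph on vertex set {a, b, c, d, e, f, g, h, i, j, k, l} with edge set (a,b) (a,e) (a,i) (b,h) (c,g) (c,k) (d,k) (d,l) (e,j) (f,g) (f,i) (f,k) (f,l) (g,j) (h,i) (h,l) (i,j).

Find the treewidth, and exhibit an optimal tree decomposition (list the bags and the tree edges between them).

Treewidth 3.
One such decomposition:
Bags: B1 = {a, b, e, j}  B2 = {a, b, i, j}  B3 = {b, h, i, j}  B4 = {g, h, i, j}  B5 = {f, g, h, i}  B6 = {f, g, h, l}  B7 = {c, f, g, l}  B8 = {c, f, k, l}  B9 = {c, d, k, l}
Tree: B1–B2, B2–B3, B3–B4, B4–B5, B5–B6, B6–B7, B7–B8, B8–B9

Every bag has size at most 4, so the width is 4 − 1 = 3 and tw(G) ≤ 3. For the lower bound: the 4 vertex sets {a,b,e}, {j}, {i}, {f,g,h,l} are disjoint, each induces a connected subgraph, and every pair is joined by at least one edge of G. Contracting each set to a single vertex therefore yields K_{4} as a minor, and since treewidth is minor-monotone, tw(G) ≥ tw(K_{4}) = 3. Therefore the treewidth is 3.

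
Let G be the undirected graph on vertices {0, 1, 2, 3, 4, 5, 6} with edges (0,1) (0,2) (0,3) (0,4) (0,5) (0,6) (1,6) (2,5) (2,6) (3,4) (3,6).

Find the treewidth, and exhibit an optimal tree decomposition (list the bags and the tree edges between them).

Treewidth 2.
One optimal decomposition is:
Bags: B1 = {0, 1, 6}  B2 = {0, 2, 6}  B3 = {0, 2, 5}  B4 = {0, 3, 6}  B5 = {0, 3, 4}
Tree: B1–B2, B2–B3, B1–B4, B4–B5

Each bag holds 3 vertices, so the decomposition has width 2, which upper-bounds the treewidth. Conversely, {0, 3, 4} is a clique of size 3, and the vertices of any clique must share a bag in every tree decomposition; so some bag has ≥ 3 vertices and tw(G) ≥ 2. Hence tw(G) = 2 exactly.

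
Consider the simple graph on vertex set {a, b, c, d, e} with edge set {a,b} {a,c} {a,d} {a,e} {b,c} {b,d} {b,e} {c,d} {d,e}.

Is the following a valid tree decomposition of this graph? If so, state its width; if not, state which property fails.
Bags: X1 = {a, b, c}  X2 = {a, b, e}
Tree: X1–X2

A tree decomposition must satisfy three properties: every vertex lies in some bag; for every edge, both endpoints lie together in some bag; and for every vertex, the bags containing it form a connected subtree. Here vertex d appears in no bag, so the decomposition is invalid.

No — vertex d appears in no bag.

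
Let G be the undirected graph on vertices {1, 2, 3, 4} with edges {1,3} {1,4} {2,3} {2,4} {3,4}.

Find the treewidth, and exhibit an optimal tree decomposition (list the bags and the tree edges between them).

Treewidth 2.
One such decomposition:
Bags: B1 = {1, 3, 4}  B2 = {2, 3, 4}
Tree: B1–B2

Every bag has size at most 3, so the width is 3 − 1 = 2 and tw(G) ≤ 2. Conversely, {1, 3, 4} is a clique of size 3, and the vertices of any clique must share a bag in every tree decomposition; so some bag has ≥ 3 vertices and tw(G) ≥ 2. The upper and lower bounds meet at 2, so that is the treewidth.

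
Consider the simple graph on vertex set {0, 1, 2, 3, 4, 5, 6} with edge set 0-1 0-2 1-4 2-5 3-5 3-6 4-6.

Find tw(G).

2

A width-2 tree decomposition is:
Bags: B1 = {1, 4, 6}  B2 = {0, 1, 6}  B3 = {0, 2, 6}  B4 = {2, 5, 6}  B5 = {3, 5, 6}
Tree: B1–B2, B2–B3, B3–B4, B4–B5
Each bag holds 3 vertices, so the decomposition has width 2, which upper-bounds the treewidth. For the lower bound, G contains the cycle 6–4–1–0–2–5–3–6, so G is not a forest; only forests have treewidth ≤ 1, hence tw(G) ≥ 2. Combining the bounds, tw(G) = 2.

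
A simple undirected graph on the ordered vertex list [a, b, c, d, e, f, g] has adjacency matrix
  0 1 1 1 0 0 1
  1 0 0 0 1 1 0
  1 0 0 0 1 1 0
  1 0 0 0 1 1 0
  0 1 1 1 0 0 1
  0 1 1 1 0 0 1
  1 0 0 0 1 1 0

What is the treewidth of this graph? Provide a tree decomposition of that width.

Each bag holds 4 vertices, so the decomposition has width 3, which upper-bounds the treewidth. For the lower bound: the 4 vertex sets {b,f}, {c,e}, {a}, {g} are disjoint, each induces a connected subgraph, and every pair is joined by at least one edge of G. Contracting each set to a single vertex therefore yields K_{4} as a minor, and since treewidth is minor-monotone, tw(G) ≥ tw(K_{4}) = 3. Combining the bounds, tw(G) = 3.

Treewidth 3.
One such decomposition:
Bags: B1 = {a, b, e, f}  B2 = {a, c, e, f}  B3 = {a, e, f, g}  B4 = {a, d, e, f}
Tree: B1–B2, B2–B3, B3–B4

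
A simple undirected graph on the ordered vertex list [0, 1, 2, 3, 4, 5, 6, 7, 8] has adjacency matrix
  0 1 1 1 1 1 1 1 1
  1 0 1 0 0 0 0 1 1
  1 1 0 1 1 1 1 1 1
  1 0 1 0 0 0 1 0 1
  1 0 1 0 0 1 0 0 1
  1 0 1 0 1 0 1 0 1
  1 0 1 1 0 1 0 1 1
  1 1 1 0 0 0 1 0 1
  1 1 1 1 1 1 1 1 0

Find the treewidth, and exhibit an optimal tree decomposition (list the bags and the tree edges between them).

Each bag holds 5 vertices, so the decomposition has width 4, which upper-bounds the treewidth. For the lower bound, the 5 vertices {0, 1, 2, 7, 8} are pairwise adjacent, and any tree decomposition puts a clique entirely inside one bag — forcing width ≥ 4. The upper and lower bounds meet at 4, so that is the treewidth.

Treewidth 4.
Bags: B1 = {0, 2, 6, 7, 8}  B2 = {0, 1, 2, 7, 8}  B3 = {0, 2, 3, 6, 8}  B4 = {0, 2, 5, 6, 8}  B5 = {0, 2, 4, 5, 8}
Tree: B1–B2, B1–B3, B1–B4, B4–B5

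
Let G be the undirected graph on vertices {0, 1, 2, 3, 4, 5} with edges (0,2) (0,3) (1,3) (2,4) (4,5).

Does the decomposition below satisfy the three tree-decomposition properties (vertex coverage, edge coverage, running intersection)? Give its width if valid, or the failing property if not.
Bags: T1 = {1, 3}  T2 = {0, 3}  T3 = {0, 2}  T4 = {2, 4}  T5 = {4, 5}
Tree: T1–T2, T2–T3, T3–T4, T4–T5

Yes; width 1.

Vertex coverage: the bags together contain {0, 1, 2, 3, 4, 5}, the full vertex set. Edge coverage: each edge of G has both endpoints in at least one bag. Running intersection: for every vertex, the bags containing it form a connected subtree. All three properties hold, so this is a valid tree decomposition of width max|bag| − 1 = 1, and hence tw(G) ≤ 1.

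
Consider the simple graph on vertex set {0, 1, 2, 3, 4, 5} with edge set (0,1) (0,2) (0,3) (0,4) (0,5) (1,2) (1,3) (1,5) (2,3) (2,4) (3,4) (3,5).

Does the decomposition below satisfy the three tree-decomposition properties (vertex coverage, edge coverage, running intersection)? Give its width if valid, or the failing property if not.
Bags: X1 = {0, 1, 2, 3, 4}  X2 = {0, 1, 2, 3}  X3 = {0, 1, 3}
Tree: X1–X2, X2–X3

A tree decomposition must satisfy three properties: every vertex lies in some bag; for every edge, both endpoints lie together in some bag; and for every vertex, the bags containing it form a connected subtree. Here vertex 5 appears in no bag, so the decomposition is invalid.

No — vertex 5 appears in no bag.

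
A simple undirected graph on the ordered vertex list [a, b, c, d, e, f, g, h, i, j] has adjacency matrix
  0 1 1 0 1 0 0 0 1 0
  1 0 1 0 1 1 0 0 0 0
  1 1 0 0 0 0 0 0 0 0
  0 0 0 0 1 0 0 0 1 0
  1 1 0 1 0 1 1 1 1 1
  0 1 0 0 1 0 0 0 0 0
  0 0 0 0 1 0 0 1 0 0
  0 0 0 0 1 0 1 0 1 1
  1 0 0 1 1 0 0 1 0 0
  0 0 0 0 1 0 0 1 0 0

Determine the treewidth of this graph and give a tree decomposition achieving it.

Each bag holds 3 vertices, so the decomposition has width 2, which upper-bounds the treewidth. On the other hand G contains the 3-clique {d, e, i}. A clique must lie in a single bag of any decomposition, so no decomposition can have width below 2. Hence tw(G) = 2 exactly.

Treewidth 2.
One such decomposition:
Bags: B1 = {e, h, i}  B2 = {e, g, h}  B3 = {a, e, i}  B4 = {d, e, i}  B5 = {e, h, j}  B6 = {a, b, e}  B7 = {b, e, f}  B8 = {a, b, c}
Tree: B1–B2, B1–B3, B1–B4, B2–B5, B3–B6, B6–B7, B6–B8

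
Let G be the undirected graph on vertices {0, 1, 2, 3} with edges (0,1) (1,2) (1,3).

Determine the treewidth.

1

A width-1 tree decomposition is:
Bags: B1 = {0, 1}  B2 = {1, 2}  B3 = {1, 3}
Tree: B1–B2, B2–B3
The largest bag has 2 vertices, giving width 1; this decomposition certifies tw(G) ≤ 1. G has an edge, so its treewidth is at least 1. The upper and lower bounds meet at 1, so that is the treewidth.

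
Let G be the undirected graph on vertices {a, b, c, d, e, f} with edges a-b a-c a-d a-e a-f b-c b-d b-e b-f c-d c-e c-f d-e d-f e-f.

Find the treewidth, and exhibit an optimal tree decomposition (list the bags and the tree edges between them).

Treewidth 5.
Bags: B1 = {a, b, c, d, e, f}
Tree: (single bag)

With just one bag of size 6, the width is 6 − 1 = 5, so tw(G) ≤ 5. On the other hand G contains the 6-clique {a, b, c, d, e, f}. A clique must lie in a single bag of any decomposition, so no decomposition can have width below 5. Hence tw(G) = 5 exactly.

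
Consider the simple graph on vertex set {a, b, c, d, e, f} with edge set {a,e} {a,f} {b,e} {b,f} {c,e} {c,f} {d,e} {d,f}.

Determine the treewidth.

A width-2 tree decomposition is:
Bags: B1 = {d, e, f}  B2 = {a, e, f}  B3 = {c, e, f}  B4 = {b, e, f}
Tree: B1–B2, B2–B3, B3–B4
The largest bag has 3 vertices, giving width 2; this decomposition certifies tw(G) ≤ 2. The edges f–d–e–a–f form a cycle, so G is not a tree and its treewidth is at least 2. Hence tw(G) = 2 exactly.

2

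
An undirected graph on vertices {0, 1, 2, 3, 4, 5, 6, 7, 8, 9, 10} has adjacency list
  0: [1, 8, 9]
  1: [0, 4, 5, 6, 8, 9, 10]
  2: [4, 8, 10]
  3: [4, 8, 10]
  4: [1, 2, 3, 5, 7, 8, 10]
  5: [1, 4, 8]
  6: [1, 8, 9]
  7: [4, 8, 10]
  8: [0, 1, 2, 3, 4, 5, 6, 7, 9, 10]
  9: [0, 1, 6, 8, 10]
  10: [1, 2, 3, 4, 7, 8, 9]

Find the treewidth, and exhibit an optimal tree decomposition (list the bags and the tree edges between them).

Treewidth 3.
One such decomposition:
Bags: B1 = {0, 1, 8, 9}  B2 = {1, 8, 9, 10}  B3 = {1, 4, 8, 10}  B4 = {1, 6, 8, 9}  B5 = {4, 7, 8, 10}  B6 = {2, 4, 8, 10}  B7 = {1, 4, 5, 8}  B8 = {3, 4, 8, 10}
Tree: B1–B2, B2–B3, B1–B4, B3–B5, B3–B6, B3–B7, B5–B8

Each bag holds 4 vertices, so the decomposition has width 3, which upper-bounds the treewidth. Conversely, {0, 1, 8, 9} is a clique of size 4, and the vertices of any clique must share a bag in every tree decomposition; so some bag has ≥ 4 vertices and tw(G) ≥ 3. Hence tw(G) = 3 exactly.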